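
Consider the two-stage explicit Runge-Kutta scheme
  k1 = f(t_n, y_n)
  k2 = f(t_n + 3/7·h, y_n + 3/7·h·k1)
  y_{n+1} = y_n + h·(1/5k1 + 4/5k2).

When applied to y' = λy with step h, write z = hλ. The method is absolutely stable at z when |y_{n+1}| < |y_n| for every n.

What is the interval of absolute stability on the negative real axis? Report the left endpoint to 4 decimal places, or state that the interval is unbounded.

On y'=λy, z=hλ:
  k1=λy_n ⇒ h·k1=z·y_n;  k2=λ(1+3/7z)y_n ⇒ h·k2=z(1+3/7z)y_n
  y_{n+1}/y_n = 1 + 1/5z + 4/5z(1+3/7z) = 1 + z + 12/35z²
  Hence R(z) = 1 + z + 12/35z².

Solve |R(x)|<1 on ℝ⁻.
x=-0.53: |R|=0.5663
R=1: x+12/35x²=0 ⇒ x=−35/12=-2.9167; min R=1−1/(4·12/35)=0.2708>−1
Confirm numerically:
  x=-1.969: |R|=0.36024 <1
  x=-1.871: |R|=0.32922 <1
  x=-1.738: |R|=0.29765 <1
  x=-3.227: |R|=1.34335 >1
  x=-3.061: |R|=1.15148 >1
Interval (-2.9167, 0).

(-2.9167, 0).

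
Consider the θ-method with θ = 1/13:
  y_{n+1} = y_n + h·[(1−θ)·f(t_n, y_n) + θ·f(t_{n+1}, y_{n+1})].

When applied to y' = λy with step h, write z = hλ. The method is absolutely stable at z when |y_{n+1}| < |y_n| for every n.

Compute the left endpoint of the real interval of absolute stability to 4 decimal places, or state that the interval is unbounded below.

z* = -2.3636.

Set f=λy, z=hλ:
  y_{n+1} = y_n + z·[12/13·y_n + 1/13·y_{n+1}] ⇒ (1 − 1/13z)y_{n+1} = (1 + 12/13z)y_n
  ⇒ R(z) = (1 + 12/13z)/(1 − 1/13z).

Find x<0 with |R(x)|<1.
x=-0.42: |R|=0.5931
R=−1: 1+12/13x = −1+1/13x ⇒ -11/13x=2 ⇒ x=2/(-11/13)=-2.3636
Confirm numerically:
  x=-2.233: |R|=0.90567 <1
  x=-2.140: |R|=0.83752 <1
  x=-1.868: |R|=0.63331 <1
  x=-1.116: |R|=0.02777 <1
  x=-2.843: |R|=1.33283 >1
  x=-2.592: |R|=1.16111 >1
  x=-2.471: |R|=1.07634 >1
So |R|<1 on (-2.3636, 0).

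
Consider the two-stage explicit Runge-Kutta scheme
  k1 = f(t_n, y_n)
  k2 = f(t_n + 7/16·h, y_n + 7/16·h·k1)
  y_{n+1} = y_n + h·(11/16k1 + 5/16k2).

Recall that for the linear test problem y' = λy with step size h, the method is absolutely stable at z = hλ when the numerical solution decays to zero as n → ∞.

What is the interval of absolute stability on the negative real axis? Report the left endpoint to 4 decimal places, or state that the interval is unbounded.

Test eqn y'=λy, z=hλ:
  k1=λy_n ⇒ h·k1=z·y_n;  k2=λ(1+7/16z)y_n ⇒ h·k2=z(1+7/16z)y_n
  y_{n+1}/y_n = 1 + 11/16z + 5/16z(1+7/16z) = 1 + z + 35/256z²
  R(z) = 1 + z + 35/256z².

Need |R(x)|<1, x<0.
x=-1.72: |R|=0.3155
R=1: x+35/256x²=0 ⇒ x=−256/35=-7.3143; min R=1−1/(4·35/256)=-0.8286>−1
Confirm numerically:
  x=-6.289: |R|=0.11843 <1
  x=-4.894: |R|=0.61942 <1
  x=-4.553: |R|=0.71885 <1
  x=-4.152: |R|=0.79509 <1
  x=-7.383: |R|=1.06936 >1
  x=-7.349: |R|=1.03488 >1
Interval (-7.3143, 0).

(-7.3143, 0).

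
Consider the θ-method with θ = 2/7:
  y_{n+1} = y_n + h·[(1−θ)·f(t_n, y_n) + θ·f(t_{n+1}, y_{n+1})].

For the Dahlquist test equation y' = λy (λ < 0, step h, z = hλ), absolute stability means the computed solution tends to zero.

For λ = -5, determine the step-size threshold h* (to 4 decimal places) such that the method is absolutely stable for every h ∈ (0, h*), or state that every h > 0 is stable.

On y'=λy, z=hλ:
  y_{n+1} = y_n + z·[5/7·y_n + 2/7·y_{n+1}] ⇒ (1 − 2/7z)y_{n+1} = (1 + 5/7z)y_n
  ⇒ R(z) = (1 + 5/7z)/(1 − 2/7z).

Boundary: |R(x)|=1, x<0.
x=-1.04: |R|=0.1982
R=−1: 1+5/7x = −1+2/7x ⇒ -3/7x=2 ⇒ x=2/(-3/7)=-4.6667
Confirm numerically:
  x=-3.254: |R|=0.68626 <1
  x=-3.211: |R|=0.67464 <1
  x=-3.209: |R|=0.67409 <1
  x=-5.166: |R|=1.08643 >1
  x=-4.887: |R|=1.03941 >1
Interval (-4.6667, 0).

(-4.6667,0); λ=-5 ⇒ h* = (14/3)/5 = 0.9333.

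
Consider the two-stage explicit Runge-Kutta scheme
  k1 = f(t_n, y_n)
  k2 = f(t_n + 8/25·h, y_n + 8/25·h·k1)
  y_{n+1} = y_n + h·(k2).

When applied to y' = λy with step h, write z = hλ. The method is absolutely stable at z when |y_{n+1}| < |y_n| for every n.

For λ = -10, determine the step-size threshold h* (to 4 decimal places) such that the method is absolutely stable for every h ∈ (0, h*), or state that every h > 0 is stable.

Test eqn y'=λy, z=hλ:
  k1=λy_n ⇒ h·k1=z·y_n;  k2=λ(1+8/25z)y_n ⇒ h·k2=z(1+8/25z)y_n
  y_{n+1}/y_n = 1 + z(1+8/25z) = 1 + z + 8/25z²
  so R(z) = 1 + z + 8/25z².

Solve |R(x)|<1 on ℝ⁻.
x=-1.71: |R|=0.2257
R=1: x+8/25x²=0 ⇒ x=−25/8=-3.1250; min R=1−1/(4·8/25)=0.2188>−1
Confirm numerically:
  x=-2.096: |R|=0.30983 <1
  x=-2.090: |R|=0.30779 <1
  x=-2.076: |R|=0.30313 <1
  x=-1.480: |R|=0.22093 <1
  x=-3.701: |R|=1.68217 >1
  x=-3.590: |R|=1.53419 >1
  x=-3.563: |R|=1.49939 >1
Stable set (-3.1250, 0).

(-3.1250,0); λ=-10 ⇒ h* = (25/8)/10 = 0.3125.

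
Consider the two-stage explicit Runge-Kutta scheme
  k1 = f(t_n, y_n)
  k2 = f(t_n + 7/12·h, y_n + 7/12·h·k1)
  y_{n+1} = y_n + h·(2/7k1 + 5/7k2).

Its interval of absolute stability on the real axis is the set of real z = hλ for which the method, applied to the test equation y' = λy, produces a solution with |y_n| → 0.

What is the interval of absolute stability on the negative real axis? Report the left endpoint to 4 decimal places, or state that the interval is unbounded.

Test eqn y'=λy, z=hλ:
  k1=λy_n ⇒ h·k1=z·y_n;  k2=λ(1+7/12z)y_n ⇒ h·k2=z(1+7/12z)y_n
  y_{n+1}/y_n = 1 + 2/7z + 5/7z(1+7/12z) = 1 + z + 5/12z²
  Hence R(z) = 1 + z + 5/12z².

Solve |R(x)|<1 on ℝ⁻.
x=-1.57: |R|=0.4570
R=1: x+5/12x²=0 ⇒ x=−12/5=-2.4000; min R=1−1/(4·5/12)=0.4000>−1
Confirm numerically:
  x=-2.263: |R|=0.87082 <1
  x=-2.017: |R|=0.67812 <1
  x=-1.346: |R|=0.40888 <1
  x=-1.242: |R|=0.40074 <1
  x=-2.792: |R|=1.45603 >1
  x=-2.502: |R|=1.10633 >1
Interval (-2.4000, 0).

z∈(-2.4000,0).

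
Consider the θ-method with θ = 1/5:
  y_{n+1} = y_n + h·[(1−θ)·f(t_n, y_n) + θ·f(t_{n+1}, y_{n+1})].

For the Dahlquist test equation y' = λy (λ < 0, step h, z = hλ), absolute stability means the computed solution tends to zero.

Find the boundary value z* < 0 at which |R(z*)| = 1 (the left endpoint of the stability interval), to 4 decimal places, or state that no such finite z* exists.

Set f=λy, z=hλ:
  y_{n+1} = y_n + z·[4/5·y_n + 1/5·y_{n+1}] ⇒ (1 − 1/5z)y_{n+1} = (1 + 4/5z)y_n
  ⇒ R(z) = (1 + 4/5z)/(1 − 1/5z).

Solve |R(x)|<1 on ℝ⁻.
x=-0.9: |R|=0.2373
R=−1: 1+4/5x = −1+1/5x ⇒ -3/5x=2 ⇒ x=2/(-3/5)=-3.3333
Confirm numerically:
  x=-3.035: |R|=0.88861 <1
  x=-2.392: |R|=0.61797 <1
  x=-2.363: |R|=0.60464 <1
  x=-1.829: |R|=0.33914 <1
  x=-3.800: |R|=1.15909 >1
  x=-3.418: |R|=1.03017 >1
Interval (-3.3333, 0).

left endpoint -3.3333.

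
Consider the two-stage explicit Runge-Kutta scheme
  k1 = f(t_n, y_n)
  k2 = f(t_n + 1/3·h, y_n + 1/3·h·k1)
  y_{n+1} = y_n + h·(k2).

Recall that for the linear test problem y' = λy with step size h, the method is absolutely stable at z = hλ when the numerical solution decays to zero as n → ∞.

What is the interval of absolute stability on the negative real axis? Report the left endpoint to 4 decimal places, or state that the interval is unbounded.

(-3.0000, 0).

On y'=λy, z=hλ:
  k1=λy_n ⇒ h·k1=z·y_n;  k2=λ(1+1/3z)y_n ⇒ h·k2=z(1+1/3z)y_n
  y_{n+1}/y_n = 1 + z(1+1/3z) = 1 + z + 1/3z²
  Hence R(z) = 1 + z + 1/3z².

Need |R(x)|<1, x<0.
x=-0.33: |R|=0.7063
R=1: x+1/3x²=0 ⇒ x=−3=-3.0000; min R=1−1/(4·1/3)=0.2500>−1
Confirm numerically:
  x=-2.678: |R|=0.71256 <1
  x=-2.642: |R|=0.68472 <1
  x=-1.862: |R|=0.29368 <1
  x=-3.491: |R|=1.57136 >1
  x=-3.183: |R|=1.19416 >1
  x=-3.087: |R|=1.08952 >1
Stable set (-3.0000, 0).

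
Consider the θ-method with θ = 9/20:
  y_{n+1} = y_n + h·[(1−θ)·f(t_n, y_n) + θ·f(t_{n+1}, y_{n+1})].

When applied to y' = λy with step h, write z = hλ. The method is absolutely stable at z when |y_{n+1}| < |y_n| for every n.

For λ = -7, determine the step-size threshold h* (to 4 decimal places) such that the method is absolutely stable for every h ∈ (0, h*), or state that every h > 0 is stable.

(-20.0000,0); λ=-7 ⇒ h* = (20)/7 = 2.8571.

Set f=λy, z=hλ:
  y_{n+1} = y_n + z·[11/20·y_n + 9/20·y_{n+1}] ⇒ (1 − 9/20z)y_{n+1} = (1 + 11/20z)y_n
  so R(z) = (1 + 11/20z)/(1 − 9/20z).

Find x<0 with |R(x)|<1.
x=-1.79: |R|=0.0086
R=−1: 1+11/20x = −1+9/20x ⇒ -1/10x=2 ⇒ x=2/(-1/10)=-20.0000
Confirm numerically:
  x=-14.331: |R|=0.92390 <1
  x=-11.848: |R|=0.87125 <1
  x=-10.996: |R|=0.84863 <1
  x=-20.269: |R|=1.00266 >1
  x=-20.110: |R|=1.00109 >1
So |R|<1 on (-20.0000, 0).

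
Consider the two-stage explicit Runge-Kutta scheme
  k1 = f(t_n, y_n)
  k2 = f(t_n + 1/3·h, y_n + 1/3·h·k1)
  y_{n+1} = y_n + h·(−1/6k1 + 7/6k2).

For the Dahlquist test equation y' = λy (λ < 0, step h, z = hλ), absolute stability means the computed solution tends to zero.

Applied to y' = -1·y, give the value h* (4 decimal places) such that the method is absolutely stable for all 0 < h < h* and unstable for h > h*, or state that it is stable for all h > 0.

With y'=λy (z=hλ):
  k1=λy_n ⇒ h·k1=z·y_n;  k2=λ(1+1/3z)y_n ⇒ h·k2=z(1+1/3z)y_n
  y_{n+1}/y_n = 1 − 1/6z + 7/6z(1+1/3z) = 1 + z + 7/18z²
  Hence R(z) = 1 + z + 7/18z².

Boundary: |R(x)|=1, x<0.
x=-1.31: |R|=0.3574
R=1: x+7/18x²=0 ⇒ x=−18/7=-2.5714; min R=1−1/(4·7/18)=0.3571>−1
Confirm numerically:
  x=-2.547: |R|=0.97580 <1
  x=-1.279: |R|=0.35716 <1
  x=-1.131: |R|=0.36645 <1
  x=-3.168: |R|=1.73498 >1
  x=-3.046: |R|=1.56216 >1
So |R|<1 on (-2.5714, 0).

(-2.5714,0); λ=-1 ⇒ h* = (18/7)/1 = 2.5714.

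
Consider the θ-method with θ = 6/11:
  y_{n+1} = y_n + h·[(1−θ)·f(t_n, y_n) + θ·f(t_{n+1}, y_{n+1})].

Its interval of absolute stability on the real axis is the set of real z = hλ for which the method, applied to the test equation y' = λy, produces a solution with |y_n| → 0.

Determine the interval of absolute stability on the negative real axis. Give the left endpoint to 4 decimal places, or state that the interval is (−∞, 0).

With y'=λy (z=hλ):
  y_{n+1} = y_n + z·[5/11·y_n + 6/11·y_{n+1}] ⇒ (1 − 6/11z)y_{n+1} = (1 + 5/11z)y_n
  Hence R(z) = (1 + 5/11z)/(1 − 6/11z).

Solve |R(x)|<1 on ℝ⁻.
x=-1.77: |R|=0.0994
x=-2: |R|=0.0435
x=-10: |R|=0.5493
x=-100: |R|=0.8003
θ=6/11≥1/2 ⇒ |1+5/11x|<|1−6/11x| ∀x<0 ⇒ unbounded interval.

interval (−∞, 0).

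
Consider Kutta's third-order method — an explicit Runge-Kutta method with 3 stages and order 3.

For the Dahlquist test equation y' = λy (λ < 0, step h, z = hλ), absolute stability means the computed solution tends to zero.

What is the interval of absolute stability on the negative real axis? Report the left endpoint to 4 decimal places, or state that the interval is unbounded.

(-2.5127, 0).

Test eqn y'=λy, z=hλ:
  order 3, 3-stage ⇒ R(z)=1+z+z^2/2+z^3/6
  (e.g. R(-0.99)=0.33833, |R|=0.33833)

Find x<0 with |R(x)|<1.
x=-0.99: |R|=0.3383
|R(-2.61)|=1.1672 |R(-1.86)|=0.2027 |R(-1.36)|=0.1456
Bisect:
  x_lo=-2.9480 |R|=1.8727  x_hi=-0.3114 |R|=0.7320
  mid=-1.62973 |R|=0.02315 →hi
  mid=-2.28888 |R|=0.66796 →hi
  mid=-2.61845 |R|=1.18246 →lo
  mid=-2.45367 |R|=0.90547 →hi
  mid=-2.53606 |R|=1.03875 →lo
  mid=-2.49486 |R|=0.97084 →hi
  mid=-2.51546 |R|=1.00447 →lo
  mid=-2.50516 |R|=0.98758 →hi
  mid=-2.51031 |R|=0.99601 →hi
  mid=-2.51289 |R|=1.00023 →lo
  ...
  [-2.51289,-2.51273] ⇒ x*=-2.5127
Interval (-2.5127, 0).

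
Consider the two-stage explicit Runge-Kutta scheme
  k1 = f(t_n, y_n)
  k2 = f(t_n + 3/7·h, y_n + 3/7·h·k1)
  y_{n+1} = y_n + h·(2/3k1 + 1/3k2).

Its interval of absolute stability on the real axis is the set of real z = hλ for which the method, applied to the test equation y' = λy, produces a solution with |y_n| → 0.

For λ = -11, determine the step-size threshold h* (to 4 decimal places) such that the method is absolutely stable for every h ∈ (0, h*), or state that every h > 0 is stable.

On y'=λy, z=hλ:
  k1=λy_n ⇒ h·k1=z·y_n;  k2=λ(1+3/7z)y_n ⇒ h·k2=z(1+3/7z)y_n
  y_{n+1}/y_n = 1 + 2/3z + 1/3z(1+3/7z) = 1 + z + 1/7z²
  Hence R(z) = 1 + z + 1/7z².

Find x<0 with |R(x)|<1.
x=-1.53: |R|=0.1956
R=1: x+1/7x²=0 ⇒ x=−7=-7.0000; min R=1−1/(4·1/7)=-0.7500>−1
Confirm numerically:
  x=-6.578: |R|=0.60344 <1
  x=-5.297: |R|=0.28868 <1
  x=-4.596: |R|=0.57840 <1
  x=-4.469: |R|=0.61586 <1
  x=-7.485: |R|=1.51860 >1
  x=-7.328: |R|=1.34337 >1
  x=-7.021: |R|=1.02106 >1
Stable set (-7.0000, 0).

(-7.0000,0); λ=-11 ⇒ h* = (7)/11 = 0.6364.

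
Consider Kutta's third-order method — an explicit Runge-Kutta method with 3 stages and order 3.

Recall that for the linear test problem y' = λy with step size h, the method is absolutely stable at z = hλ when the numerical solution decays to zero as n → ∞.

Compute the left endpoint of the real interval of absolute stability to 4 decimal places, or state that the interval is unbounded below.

With y'=λy (z=hλ):
  order 3, 3-stage ⇒ R(z)=1+z+z^2/2+z^3/6
  (e.g. R(-0.74)=0.46626, |R|=0.46626)

Boundary: |R(x)|=1, x<0.
x=-0.74: |R|=0.4663
|R(-2.84)|=1.6249 |R(-2.05)|=0.3846 |R(-1.38)|=0.1342
Bisect:
  x_lo=-2.9630 |R|=1.9089  x_hi=-0.0906 |R|=0.9134
  mid=-1.52681 |R|=0.04556 →hi
  mid=-2.24491 |R|=0.61068 →hi
  mid=-2.60395 |R|=1.15638 →lo
  mid=-2.42443 |R|=0.86058 →hi
  mid=-2.51419 |R|=1.00238 →lo
  mid=-2.46931 |R|=0.93000 →hi
  mid=-2.49175 |R|=0.96581 →hi
  mid=-2.50297 |R|=0.98400 →hi
  ...
  [-2.51279,-2.51261] ⇒ x*=-2.5127
Interval (-2.5127, 0).

z* = -2.5127.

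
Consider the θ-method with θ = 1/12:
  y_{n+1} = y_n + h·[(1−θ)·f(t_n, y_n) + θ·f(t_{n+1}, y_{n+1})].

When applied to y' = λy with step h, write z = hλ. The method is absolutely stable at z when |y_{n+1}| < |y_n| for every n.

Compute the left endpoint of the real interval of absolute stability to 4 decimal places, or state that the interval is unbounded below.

left endpoint -2.4000.

Test eqn y'=λy, z=hλ:
  y_{n+1} = y_n + z·[11/12·y_n + 1/12·y_{n+1}] ⇒ (1 − 1/12z)y_{n+1} = (1 + 11/12z)y_n
  Hence R(z) = (1 + 11/12z)/(1 − 1/12z).

Solve |R(x)|<1 on ℝ⁻.
x=-0.91: |R|=0.1541
R=−1: 1+11/12x = −1+1/12x ⇒ -5/6x=2 ⇒ x=2/(-5/6)=-2.4000
Confirm numerically:
  x=-1.980: |R|=0.69957 <1
  x=-1.732: |R|=0.51355 <1
  x=-1.414: |R|=0.26495 <1
  x=-1.352: |R|=0.21510 <1
  x=-2.806: |R|=1.27421 >1
  x=-2.538: |R|=1.09492 >1
  x=-2.510: |R|=1.07581 >1
So |R|<1 on (-2.4000, 0).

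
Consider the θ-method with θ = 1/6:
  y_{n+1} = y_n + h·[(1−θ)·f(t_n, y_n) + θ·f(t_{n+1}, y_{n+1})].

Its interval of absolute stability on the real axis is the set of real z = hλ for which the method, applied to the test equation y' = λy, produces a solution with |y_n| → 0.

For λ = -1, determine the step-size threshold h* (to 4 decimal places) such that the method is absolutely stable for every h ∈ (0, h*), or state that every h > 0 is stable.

On y'=λy, z=hλ:
  y_{n+1} = y_n + z·[5/6·y_n + 1/6·y_{n+1}] ⇒ (1 − 1/6z)y_{n+1} = (1 + 5/6z)y_n
  R(z) = (1 + 5/6z)/(1 − 1/6z).

Find x<0 with |R(x)|<1.
x=-1.39: |R|=0.1286
R=−1: 1+5/6x = −1+1/6x ⇒ -2/3x=2 ⇒ x=2/(-2/3)=-3.0000
Confirm numerically:
  x=-2.346: |R|=0.68656 <1
  x=-2.342: |R|=0.68449 <1
  x=-2.189: |R|=0.60386 <1
  x=-3.401: |R|=1.17062 >1
  x=-3.246: |R|=1.10642 >1
  x=-3.103: |R|=1.04526 >1
So |R|<1 on (-3.0000, 0).

(-3.0000,0); λ=-1 ⇒ h* = (3)/1 = 3.0000.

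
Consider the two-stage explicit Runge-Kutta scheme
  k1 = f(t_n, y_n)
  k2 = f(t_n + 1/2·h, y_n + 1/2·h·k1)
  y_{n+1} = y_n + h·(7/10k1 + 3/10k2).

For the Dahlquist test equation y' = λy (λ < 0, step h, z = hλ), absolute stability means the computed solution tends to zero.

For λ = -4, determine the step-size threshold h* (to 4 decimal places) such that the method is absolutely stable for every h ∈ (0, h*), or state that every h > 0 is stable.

(-6.6667,0); λ=-4 ⇒ h* = (20/3)/4 = 1.6667.

Test eqn y'=λy, z=hλ:
  k1=λy_n ⇒ h·k1=z·y_n;  k2=λ(1+1/2z)y_n ⇒ h·k2=z(1+1/2z)y_n
  y_{n+1}/y_n = 1 + 7/10z + 3/10z(1+1/2z) = 1 + z + 3/20z²
  R(z) = 1 + z + 3/20z².

Solve |R(x)|<1 on ℝ⁻.
x=-1.17: |R|=0.0353
R=1: x+3/20x²=0 ⇒ x=−20/3=-6.6667; min R=1−1/(4·3/20)=-0.6667>−1
Confirm numerically:
  x=-6.024: |R|=0.41929 <1
  x=-5.058: |R|=0.22050 <1
  x=-5.019: |R|=0.24045 <1
  x=-7.116: |R|=1.47962 >1
  x=-7.038: |R|=1.39202 >1
  x=-6.726: |R|=1.05986 >1
Stable set (-6.6667, 0).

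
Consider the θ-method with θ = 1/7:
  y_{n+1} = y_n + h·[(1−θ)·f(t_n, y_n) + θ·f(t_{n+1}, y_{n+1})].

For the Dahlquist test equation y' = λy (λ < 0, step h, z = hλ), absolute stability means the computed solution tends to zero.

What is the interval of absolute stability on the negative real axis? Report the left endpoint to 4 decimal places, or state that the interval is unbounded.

(-2.8000, 0).

Set f=λy, z=hλ:
  y_{n+1} = y_n + z·[6/7·y_n + 1/7·y_{n+1}] ⇒ (1 − 1/7z)y_{n+1} = (1 + 6/7z)y_n
  so R(z) = (1 + 6/7z)/(1 − 1/7z).

Solve |R(x)|<1 on ℝ⁻.
x=-0.4: |R|=0.6216
R=−1: 1+6/7x = −1+1/7x ⇒ -5/7x=2 ⇒ x=2/(-5/7)=-2.8000
Confirm numerically:
  x=-2.448: |R|=0.81372 <1
  x=-2.283: |R|=0.72153 <1
  x=-1.493: |R|=0.23054 <1
  x=-3.089: |R|=1.14323 >1
  x=-3.052: |R|=1.12535 >1
So |R|<1 on (-2.8000, 0).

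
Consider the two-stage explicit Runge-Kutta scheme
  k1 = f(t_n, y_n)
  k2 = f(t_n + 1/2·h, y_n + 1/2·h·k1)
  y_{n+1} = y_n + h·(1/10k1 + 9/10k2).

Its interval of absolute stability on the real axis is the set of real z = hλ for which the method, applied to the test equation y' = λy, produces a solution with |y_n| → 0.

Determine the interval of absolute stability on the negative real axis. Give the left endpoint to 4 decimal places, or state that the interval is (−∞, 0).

z∈(-2.2222,0).

Set f=λy, z=hλ:
  k1=λy_n ⇒ h·k1=z·y_n;  k2=λ(1+1/2z)y_n ⇒ h·k2=z(1+1/2z)y_n
  y_{n+1}/y_n = 1 + 1/10z + 9/10z(1+1/2z) = 1 + z + 9/20z²
  R(z) = 1 + z + 9/20z².

Boundary: |R(x)|=1, x<0.
x=-1.62: |R|=0.5610
R=1: x+9/20x²=0 ⇒ x=−20/9=-2.2222; min R=1−1/(4·9/20)=0.4444>−1
Confirm numerically:
  x=-2.032: |R|=0.82606 <1
  x=-1.544: |R|=0.52877 <1
  x=-1.016: |R|=0.44852 <1
  x=-2.417: |R|=1.21185 >1
  x=-2.367: |R|=1.15421 >1
  x=-2.313: |R|=1.09449 >1
Interval (-2.2222, 0).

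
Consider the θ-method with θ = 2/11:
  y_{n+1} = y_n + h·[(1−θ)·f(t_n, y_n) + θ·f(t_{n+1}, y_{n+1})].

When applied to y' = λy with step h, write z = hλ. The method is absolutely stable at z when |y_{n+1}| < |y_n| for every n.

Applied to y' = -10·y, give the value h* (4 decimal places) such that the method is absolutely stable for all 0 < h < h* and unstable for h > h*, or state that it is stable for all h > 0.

Test eqn y'=λy, z=hλ:
  y_{n+1} = y_n + z·[9/11·y_n + 2/11·y_{n+1}] ⇒ (1 − 2/11z)y_{n+1} = (1 + 9/11z)y_n
  R(z) = (1 + 9/11z)/(1 − 2/11z).

Solve |R(x)|<1 on ℝ⁻.
x=-1.58: |R|=0.2274
R=−1: 1+9/11x = −1+2/11x ⇒ -7/11x=2 ⇒ x=2/(-7/11)=-3.1429
Confirm numerically:
  x=-2.693: |R|=0.80782 <1
  x=-2.566: |R|=0.74969 <1
  x=-2.193: |R|=0.56785 <1
  x=-1.753: |R|=0.32931 <1
  x=-3.566: |R|=1.16336 >1
  x=-3.378: |R|=1.09270 >1
So |R|<1 on (-3.1429, 0).

(-3.1429,0); λ=-10 ⇒ h* = (22/7)/10 = 0.3143.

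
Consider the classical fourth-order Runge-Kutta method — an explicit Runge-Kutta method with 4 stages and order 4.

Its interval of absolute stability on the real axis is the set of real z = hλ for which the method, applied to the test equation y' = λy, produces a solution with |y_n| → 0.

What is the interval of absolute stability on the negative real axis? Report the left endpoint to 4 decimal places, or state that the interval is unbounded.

(-2.7853, 0).

On y'=λy, z=hλ:
  order 4, 4-stage ⇒ R(z)=1+z+z^2/2+z^3/6+z^4/24
  (e.g. R(-1.53)=0.27185, |R|=0.27185)

Boundary: |R(x)|=1, x<0.
x=-1.53: |R|=0.2718
|R(-2.82)|=1.0536 |R(-1.94)|=0.3151 |R(-1.29)|=0.2997
Bisect:
  x_lo=-3.4229 |R|=2.4710  x_hi=-0.1029 |R|=0.9022
  mid=-1.76291 |R|=0.28032 →hi
  mid=-2.59292 |R|=0.74664 →hi
  mid=-3.00792 |R|=1.39093 →lo
  mid=-2.80042 |R|=1.02305 →lo
  mid=-2.69667 |R|=0.87440 →hi
  mid=-2.74854 |R|=0.94599 →hi
  mid=-2.77448 |R|=0.98382 →hi
  mid=-2.78745 |R|=1.00326 →lo
  mid=-2.78097 |R|=0.99350 →hi
  ...
  [-2.78543,-2.78522] ⇒ x*=-2.7853
Stable set (-2.7853, 0).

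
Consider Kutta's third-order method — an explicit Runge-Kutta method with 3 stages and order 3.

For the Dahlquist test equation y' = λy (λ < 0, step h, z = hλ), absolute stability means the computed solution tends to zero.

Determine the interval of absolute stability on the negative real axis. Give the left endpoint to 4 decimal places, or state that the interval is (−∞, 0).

(-2.5127, 0).

On y'=λy, z=hλ:
  order 3, 3-stage ⇒ R(z)=1+z+z^2/2+z^3/6
  (e.g. R(-1.03)=0.31833, |R|=0.31833)

Find x<0 with |R(x)|<1.
x=-1.03: |R|=0.3183
|R(-2.57)|=1.0966 |R(-1.6)|=0.0027 |R(-1.34)|=0.1568
Bisect:
  x_lo=-3.3595 |R|=3.0356  x_hi=-0.3405 |R|=0.7109
  mid=-1.85000 |R|=0.19402 →hi
  mid=-2.60473 |R|=1.15777 →lo
  mid=-2.22736 |R|=0.58850 →hi
  mid=-2.41605 |R|=0.84793 →hi
  mid=-2.51039 |R|=0.99613 →hi
  mid=-2.55756 |R|=1.07522 →lo
  mid=-2.53397 |R|=1.03525 →lo
  mid=-2.52218 |R|=1.01558 →lo
  mid=-2.51628 |R|=1.00583 →lo
  mid=-2.51334 |R|=1.00097 →lo
  ...
  [-2.51278,-2.51260] ⇒ x*=-2.5127
Stable set (-2.5127, 0).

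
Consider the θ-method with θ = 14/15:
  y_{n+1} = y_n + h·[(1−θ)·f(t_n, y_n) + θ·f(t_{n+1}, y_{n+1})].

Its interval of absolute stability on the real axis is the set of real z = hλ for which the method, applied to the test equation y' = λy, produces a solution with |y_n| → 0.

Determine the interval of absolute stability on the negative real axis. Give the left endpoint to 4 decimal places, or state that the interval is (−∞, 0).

(−∞, 0) — no finite endpoint.

With y'=λy (z=hλ):
  y_{n+1} = y_n + z·[1/15·y_n + 14/15·y_{n+1}] ⇒ (1 − 14/15z)y_{n+1} = (1 + 1/15z)y_n
  R(z) = (1 + 1/15z)/(1 − 14/15z).

Find x<0 with |R(x)|<1.
x=-1.49: |R|=0.3767
x=-2: |R|=0.3023
x=-10: |R|=0.0323
x=-100: |R|=0.0601
θ=14/15≥1/2 ⇒ |1+1/15x|<|1−14/15x| ∀x<0 ⇒ stable on all of ℝ⁻.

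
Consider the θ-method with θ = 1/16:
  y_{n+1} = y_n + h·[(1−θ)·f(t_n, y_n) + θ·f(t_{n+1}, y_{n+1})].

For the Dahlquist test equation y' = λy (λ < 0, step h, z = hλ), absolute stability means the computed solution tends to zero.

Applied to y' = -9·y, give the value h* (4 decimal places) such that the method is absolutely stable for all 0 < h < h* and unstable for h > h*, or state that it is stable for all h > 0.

(-2.2857,0); λ=-9 ⇒ h* = (16/7)/9 = 0.2540.

Test eqn y'=λy, z=hλ:
  y_{n+1} = y_n + z·[15/16·y_n + 1/16·y_{n+1}] ⇒ (1 − 1/16z)y_{n+1} = (1 + 15/16z)y_n
  ⇒ R(z) = (1 + 15/16z)/(1 − 1/16z).

Boundary: |R(x)|=1, x<0.
x=-0.78: |R|=0.2563
R=−1: 1+15/16x = −1+1/16x ⇒ -7/8x=2 ⇒ x=2/(-7/8)=-2.2857
Confirm numerically:
  x=-1.928: |R|=0.72066 <1
  x=-1.298: |R|=0.20060 <1
  x=-1.257: |R|=0.16544 <1
  x=-0.949: |R|=0.10414 <1
  x=-2.519: |R|=1.17636 >1
  x=-2.477: |R|=1.14494 >1
  x=-2.413: |R|=1.09678 >1
So |R|<1 on (-2.2857, 0).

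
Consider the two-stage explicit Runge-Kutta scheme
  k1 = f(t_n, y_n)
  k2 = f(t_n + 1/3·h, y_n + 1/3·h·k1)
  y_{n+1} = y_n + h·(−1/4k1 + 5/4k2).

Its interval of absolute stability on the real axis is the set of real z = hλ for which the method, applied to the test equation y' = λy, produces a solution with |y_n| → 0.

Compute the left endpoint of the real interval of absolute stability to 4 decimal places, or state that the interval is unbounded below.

With y'=λy (z=hλ):
  k1=λy_n ⇒ h·k1=z·y_n;  k2=λ(1+1/3z)y_n ⇒ h·k2=z(1+1/3z)y_n
  y_{n+1}/y_n = 1 − 1/4z + 5/4z(1+1/3z) = 1 + z + 5/12z²
  so R(z) = 1 + z + 5/12z².

Find x<0 with |R(x)|<1.
x=-1.01: |R|=0.4150
R=1: x+5/12x²=0 ⇒ x=−12/5=-2.4000; min R=1−1/(4·5/12)=0.4000>−1
Confirm numerically:
  x=-1.339: |R|=0.40805 <1
  x=-1.331: |R|=0.40715 <1
  x=-1.039: |R|=0.41080 <1
  x=-2.941: |R|=1.66295 >1
  x=-2.833: |R|=1.51112 >1
  x=-2.525: |R|=1.13151 >1
Stable set (-2.4000, 0).

left endpoint -2.4000.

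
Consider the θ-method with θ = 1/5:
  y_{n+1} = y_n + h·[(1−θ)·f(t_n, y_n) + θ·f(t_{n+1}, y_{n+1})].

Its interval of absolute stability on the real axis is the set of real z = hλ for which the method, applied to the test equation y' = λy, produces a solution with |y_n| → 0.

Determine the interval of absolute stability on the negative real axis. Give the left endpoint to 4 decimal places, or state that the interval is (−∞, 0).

With y'=λy (z=hλ):
  y_{n+1} = y_n + z·[4/5·y_n + 1/5·y_{n+1}] ⇒ (1 − 1/5z)y_{n+1} = (1 + 4/5z)y_n
  R(z) = (1 + 4/5z)/(1 − 1/5z).

Solve |R(x)|<1 on ℝ⁻.
x=-1.04: |R|=0.1391
R=−1: 1+4/5x = −1+1/5x ⇒ -3/5x=2 ⇒ x=2/(-3/5)=-3.3333
Confirm numerically:
  x=-3.286: |R|=0.98286 <1
  x=-1.763: |R|=0.30342 <1
  x=-1.577: |R|=0.19887 <1
  x=-3.915: |R|=1.19574 >1
  x=-3.565: |R|=1.08114 >1
  x=-3.362: |R|=1.01028 >1
Stable set (-3.3333, 0).

(-3.3333, 0).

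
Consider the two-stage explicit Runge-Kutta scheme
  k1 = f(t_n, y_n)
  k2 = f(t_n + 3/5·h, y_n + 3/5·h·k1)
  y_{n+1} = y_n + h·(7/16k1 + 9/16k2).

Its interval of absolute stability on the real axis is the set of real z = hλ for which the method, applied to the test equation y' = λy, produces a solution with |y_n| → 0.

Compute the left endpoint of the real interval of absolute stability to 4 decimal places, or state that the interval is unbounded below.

Set f=λy, z=hλ:
  k1=λy_n ⇒ h·k1=z·y_n;  k2=λ(1+3/5z)y_n ⇒ h·k2=z(1+3/5z)y_n
  y_{n+1}/y_n = 1 + 7/16z + 9/16z(1+3/5z) = 1 + z + 27/80z²
  so R(z) = 1 + z + 27/80z².

Boundary: |R(x)|=1, x<0.
x=-1.19: |R|=0.2879
R=1: x+27/80x²=0 ⇒ x=−80/27=-2.9630; min R=1−1/(4·27/80)=0.2593>−1
Confirm numerically:
  x=-2.509: |R|=0.61559 <1
  x=-2.014: |R|=0.35497 <1
  x=-1.875: |R|=0.31152 <1
  x=-1.729: |R|=0.27994 <1
  x=-3.552: |R|=1.70614 >1
  x=-3.214: |R|=1.27231 >1
So |R|<1 on (-2.9630, 0).

z* = -2.9630.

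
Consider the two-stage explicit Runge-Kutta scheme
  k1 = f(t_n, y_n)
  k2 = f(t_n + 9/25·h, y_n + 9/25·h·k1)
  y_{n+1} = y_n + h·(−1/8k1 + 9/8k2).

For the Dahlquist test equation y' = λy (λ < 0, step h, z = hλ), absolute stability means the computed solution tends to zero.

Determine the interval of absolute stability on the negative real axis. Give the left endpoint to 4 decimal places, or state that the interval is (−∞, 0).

With y'=λy (z=hλ):
  k1=λy_n ⇒ h·k1=z·y_n;  k2=λ(1+9/25z)y_n ⇒ h·k2=z(1+9/25z)y_n
  y_{n+1}/y_n = 1 − 1/8z + 9/8z(1+9/25z) = 1 + z + 81/200z²
  so R(z) = 1 + z + 81/200z².

Solve |R(x)|<1 on ℝ⁻.
x=-1.35: |R|=0.3881
R=1: x+81/200x²=0 ⇒ x=−200/81=-2.4691; min R=1−1/(4·81/200)=0.3827>−1
Confirm numerically:
  x=-2.379: |R|=0.91315 <1
  x=-1.854: |R|=0.53811 <1
  x=-1.400: |R|=0.39380 <1
  x=-1.207: |R|=0.38302 <1
  x=-3.063: |R|=1.73670 >1
  x=-2.787: |R|=1.35878 >1
Stable set (-2.4691, 0).

z∈(-2.4691,0).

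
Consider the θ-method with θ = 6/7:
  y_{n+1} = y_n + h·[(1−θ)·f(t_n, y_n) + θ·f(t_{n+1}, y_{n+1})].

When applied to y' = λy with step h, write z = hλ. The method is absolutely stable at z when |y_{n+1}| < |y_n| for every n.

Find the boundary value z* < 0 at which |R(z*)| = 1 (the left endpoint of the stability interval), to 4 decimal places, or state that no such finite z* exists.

Set f=λy, z=hλ:
  y_{n+1} = y_n + z·[1/7·y_n + 6/7·y_{n+1}] ⇒ (1 − 6/7z)y_{n+1} = (1 + 1/7z)y_n
  ⇒ R(z) = (1 + 1/7z)/(1 − 6/7z).

Solve |R(x)|<1 on ℝ⁻.
x=-1.04: |R|=0.4502
x=-2: |R|=0.2632
x=-10: |R|=0.0448
x=-100: |R|=0.1532
θ=6/7≥1/2 ⇒ |1+1/7x|<|1−6/7x| ∀x<0 ⇒ interval (−∞,0).

unbounded; (−∞, 0).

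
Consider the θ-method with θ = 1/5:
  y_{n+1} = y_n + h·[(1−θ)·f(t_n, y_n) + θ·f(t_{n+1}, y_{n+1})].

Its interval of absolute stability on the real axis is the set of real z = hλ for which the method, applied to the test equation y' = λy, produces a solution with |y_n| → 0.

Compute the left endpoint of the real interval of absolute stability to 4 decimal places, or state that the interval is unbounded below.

Test eqn y'=λy, z=hλ:
  y_{n+1} = y_n + z·[4/5·y_n + 1/5·y_{n+1}] ⇒ (1 − 1/5z)y_{n+1} = (1 + 4/5z)y_n
  so R(z) = (1 + 4/5z)/(1 − 1/5z).

Find x<0 with |R(x)|<1.
x=-0.6: |R|=0.4643
R=−1: 1+4/5x = −1+1/5x ⇒ -3/5x=2 ⇒ x=2/(-3/5)=-3.3333
Confirm numerically:
  x=-2.579: |R|=0.70141 <1
  x=-2.499: |R|=0.66622 <1
  x=-1.615: |R|=0.22071 <1
  x=-1.516: |R|=0.16329 <1
  x=-3.473: |R|=1.04945 >1
  x=-3.442: |R|=1.03862 >1
Interval (-3.3333, 0).

z* = -3.3333.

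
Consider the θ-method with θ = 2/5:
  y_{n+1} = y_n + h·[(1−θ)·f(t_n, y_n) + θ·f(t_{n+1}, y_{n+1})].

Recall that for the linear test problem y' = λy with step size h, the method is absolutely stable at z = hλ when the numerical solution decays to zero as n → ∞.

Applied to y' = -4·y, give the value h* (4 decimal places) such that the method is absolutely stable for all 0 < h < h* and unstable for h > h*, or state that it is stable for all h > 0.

(-10.0000,0); λ=-4 ⇒ h* = (10)/4 = 2.5000.

Test eqn y'=λy, z=hλ:
  y_{n+1} = y_n + z·[3/5·y_n + 2/5·y_{n+1}] ⇒ (1 − 2/5z)y_{n+1} = (1 + 3/5z)y_n
  so R(z) = (1 + 3/5z)/(1 − 2/5z).

Need |R(x)|<1, x<0.
x=-1.75: |R|=0.0294
R=−1: 1+3/5x = −1+2/5x ⇒ -1/5x=2 ⇒ x=2/(-1/5)=-10.0000
Confirm numerically:
  x=-8.639: |R|=0.93891 <1
  x=-5.769: |R|=0.74416 <1
  x=-4.117: |R|=0.55546 <1
  x=-10.464: |R|=1.01790 >1
  x=-10.377: |R|=1.01464 >1
So |R|<1 on (-10.0000, 0).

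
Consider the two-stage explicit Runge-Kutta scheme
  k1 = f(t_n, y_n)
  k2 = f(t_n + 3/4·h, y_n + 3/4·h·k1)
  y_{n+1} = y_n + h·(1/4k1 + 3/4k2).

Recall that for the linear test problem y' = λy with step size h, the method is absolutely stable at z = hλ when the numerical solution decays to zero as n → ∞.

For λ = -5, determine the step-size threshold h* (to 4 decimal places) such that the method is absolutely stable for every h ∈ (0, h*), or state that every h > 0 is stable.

Test eqn y'=λy, z=hλ:
  k1=λy_n ⇒ h·k1=z·y_n;  k2=λ(1+3/4z)y_n ⇒ h·k2=z(1+3/4z)y_n
  y_{n+1}/y_n = 1 + 1/4z + 3/4z(1+3/4z) = 1 + z + 9/16z²
  so R(z) = 1 + z + 9/16z².

Find x<0 with |R(x)|<1.
x=-0.58: |R|=0.6092
R=1: x+9/16x²=0 ⇒ x=−16/9=-1.7778; min R=1−1/(4·9/16)=0.5556>−1
Confirm numerically:
  x=-1.418: |R|=0.71303 <1
  x=-1.352: |R|=0.67620 <1
  x=-1.268: |R|=0.63640 <1
  x=-0.955: |R|=0.55801 <1
  x=-1.953: |R|=1.19249 >1
  x=-1.940: |R|=1.17702 >1
So |R|<1 on (-1.7778, 0).

(-1.7778,0); λ=-5 ⇒ h* = (16/9)/5 = 0.3556.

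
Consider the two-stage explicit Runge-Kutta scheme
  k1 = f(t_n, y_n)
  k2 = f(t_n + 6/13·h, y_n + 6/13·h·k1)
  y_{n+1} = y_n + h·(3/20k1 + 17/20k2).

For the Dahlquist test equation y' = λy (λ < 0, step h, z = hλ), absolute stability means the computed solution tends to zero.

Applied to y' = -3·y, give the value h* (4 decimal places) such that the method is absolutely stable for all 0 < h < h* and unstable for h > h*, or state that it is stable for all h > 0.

With y'=λy (z=hλ):
  k1=λy_n ⇒ h·k1=z·y_n;  k2=λ(1+6/13z)y_n ⇒ h·k2=z(1+6/13z)y_n
  y_{n+1}/y_n = 1 + 3/20z + 17/20z(1+6/13z) = 1 + z + 51/130z²
  ⇒ R(z) = 1 + z + 51/130z².

Need |R(x)|<1, x<0.
x=-0.75: |R|=0.4707
R=1: x+51/130x²=0 ⇒ x=−130/51=-2.5490; min R=1−1/(4·51/130)=0.3627>−1
Confirm numerically:
  x=-2.511: |R|=0.96255 <1
  x=-2.467: |R|=0.92062 <1
  x=-2.386: |R|=0.84741 <1
  x=-1.096: |R|=0.37525 <1
  x=-2.944: |R|=1.45618 >1
  x=-2.924: |R|=1.43014 >1
  x=-2.755: |R|=1.22263 >1
Interval (-2.5490, 0).

(-2.5490,0); λ=-3 ⇒ h* = (130/51)/3 = 0.8497.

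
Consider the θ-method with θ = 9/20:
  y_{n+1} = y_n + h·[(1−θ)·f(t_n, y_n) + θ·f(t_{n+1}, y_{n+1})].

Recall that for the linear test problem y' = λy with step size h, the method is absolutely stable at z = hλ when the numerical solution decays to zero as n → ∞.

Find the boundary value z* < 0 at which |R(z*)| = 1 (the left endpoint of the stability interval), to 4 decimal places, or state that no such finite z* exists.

Test eqn y'=λy, z=hλ:
  y_{n+1} = y_n + z·[11/20·y_n + 9/20·y_{n+1}] ⇒ (1 − 9/20z)y_{n+1} = (1 + 11/20z)y_n
  R(z) = (1 + 11/20z)/(1 − 9/20z).

Solve |R(x)|<1 on ℝ⁻.
x=-1.25: |R|=0.2000
R=−1: 1+11/20x = −1+9/20x ⇒ -1/10x=2 ⇒ x=2/(-1/10)=-20.0000
Confirm numerically:
  x=-14.227: |R|=0.92201 <1
  x=-13.697: |R|=0.91201 <1
  x=-13.132: |R|=0.90060 <1
  x=-12.483: |R|=0.88640 <1
  x=-20.264: |R|=1.00261 >1
  x=-20.144: |R|=1.00143 >1
  x=-20.119: |R|=1.00118 >1
So |R|<1 on (-20.0000, 0).

z* = -20.0000.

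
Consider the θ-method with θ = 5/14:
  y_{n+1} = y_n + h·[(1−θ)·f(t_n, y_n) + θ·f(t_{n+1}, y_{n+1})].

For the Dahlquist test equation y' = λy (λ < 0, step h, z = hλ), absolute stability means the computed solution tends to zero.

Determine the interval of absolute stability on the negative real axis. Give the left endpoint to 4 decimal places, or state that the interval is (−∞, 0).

Test eqn y'=λy, z=hλ:
  y_{n+1} = y_n + z·[9/14·y_n + 5/14·y_{n+1}] ⇒ (1 − 5/14z)y_{n+1} = (1 + 9/14z)y_n
  ⇒ R(z) = (1 + 9/14z)/(1 − 5/14z).

Find x<0 with |R(x)|<1.
x=-1.37: |R|=0.0801
R=−1: 1+9/14x = −1+5/14x ⇒ -2/7x=2 ⇒ x=2/(-2/7)=-7.0000
Confirm numerically:
  x=-5.453: |R|=0.85004 <1
  x=-4.306: |R|=0.69671 <1
  x=-3.150: |R|=0.48235 <1
  x=-3.043: |R|=0.45822 <1
  x=-7.550: |R|=1.04251 >1
  x=-7.256: |R|=1.02037 >1
  x=-7.074: |R|=1.00600 >1
Interval (-7.0000, 0).

z∈(-7.0000,0).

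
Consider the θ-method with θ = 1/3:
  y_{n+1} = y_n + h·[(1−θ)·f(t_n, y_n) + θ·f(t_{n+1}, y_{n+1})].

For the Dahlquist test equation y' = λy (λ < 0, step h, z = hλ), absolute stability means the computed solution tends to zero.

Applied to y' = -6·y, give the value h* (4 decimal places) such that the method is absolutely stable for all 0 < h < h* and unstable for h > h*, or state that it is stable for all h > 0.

(-6.0000,0); λ=-6 ⇒ h* = (6)/6 = 1.0000.

Set f=λy, z=hλ:
  y_{n+1} = y_n + z·[2/3·y_n + 1/3·y_{n+1}] ⇒ (1 − 1/3z)y_{n+1} = (1 + 2/3z)y_n
  R(z) = (1 + 2/3z)/(1 − 1/3z).

Need |R(x)|<1, x<0.
x=-0.32: |R|=0.7108
R=−1: 1+2/3x = −1+1/3x ⇒ -1/3x=2 ⇒ x=2/(-1/3)=-6.0000
Confirm numerically:
  x=-5.634: |R|=0.95761 <1
  x=-4.247: |R|=0.75811 <1
  x=-3.489: |R|=0.61304 <1
  x=-3.146: |R|=0.53563 <1
  x=-6.371: |R|=1.03959 >1
  x=-6.348: |R|=1.03723 >1
Stable set (-6.0000, 0).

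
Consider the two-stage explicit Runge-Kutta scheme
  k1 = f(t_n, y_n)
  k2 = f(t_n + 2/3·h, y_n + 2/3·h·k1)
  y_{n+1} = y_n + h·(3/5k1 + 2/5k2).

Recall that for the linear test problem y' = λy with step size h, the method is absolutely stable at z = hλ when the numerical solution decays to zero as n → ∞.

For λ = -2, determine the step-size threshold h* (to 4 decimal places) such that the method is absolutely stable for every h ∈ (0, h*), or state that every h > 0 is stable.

(-3.7500,0); λ=-2 ⇒ h* = (15/4)/2 = 1.8750.

With y'=λy (z=hλ):
  k1=λy_n ⇒ h·k1=z·y_n;  k2=λ(1+2/3z)y_n ⇒ h·k2=z(1+2/3z)y_n
  y_{n+1}/y_n = 1 + 3/5z + 2/5z(1+2/3z) = 1 + z + 4/15z²
  ⇒ R(z) = 1 + z + 4/15z².

Boundary: |R(x)|=1, x<0.
x=-0.71: |R|=0.4244
R=1: x+4/15x²=0 ⇒ x=−15/4=-3.7500; min R=1−1/(4·4/15)=0.0625>−1
Confirm numerically:
  x=-3.239: |R|=0.55863 <1
  x=-2.781: |R|=0.28139 <1
  x=-1.788: |R|=0.06452 <1
  x=-1.779: |R|=0.06496 <1
  x=-4.005: |R|=1.27234 >1
  x=-3.897: |R|=1.15276 >1
  x=-3.801: |R|=1.05169 >1
So |R|<1 on (-3.7500, 0).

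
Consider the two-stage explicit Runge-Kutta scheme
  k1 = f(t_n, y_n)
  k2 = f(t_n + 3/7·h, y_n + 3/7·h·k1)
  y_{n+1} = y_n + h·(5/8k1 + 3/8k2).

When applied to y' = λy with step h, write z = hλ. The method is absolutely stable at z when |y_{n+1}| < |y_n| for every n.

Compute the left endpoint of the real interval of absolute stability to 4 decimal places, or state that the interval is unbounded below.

Test eqn y'=λy, z=hλ:
  k1=λy_n ⇒ h·k1=z·y_n;  k2=λ(1+3/7z)y_n ⇒ h·k2=z(1+3/7z)y_n
  y_{n+1}/y_n = 1 + 5/8z + 3/8z(1+3/7z) = 1 + z + 9/56z²
  so R(z) = 1 + z + 9/56z².

Solve |R(x)|<1 on ℝ⁻.
x=-1.36: |R|=0.0627
R=1: x+9/56x²=0 ⇒ x=−56/9=-6.2222; min R=1−1/(4·9/56)=-0.5556>−1
Confirm numerically:
  x=-5.566: |R|=0.41299 <1
  x=-5.414: |R|=0.29676 <1
  x=-3.452: |R|=0.53688 <1
  x=-3.180: |R|=0.55479 <1
  x=-6.637: |R|=1.44243 >1
  x=-6.499: |R|=1.28909 >1
  x=-6.420: |R|=1.20406 >1
Interval (-6.2222, 0).

left endpoint -6.2222.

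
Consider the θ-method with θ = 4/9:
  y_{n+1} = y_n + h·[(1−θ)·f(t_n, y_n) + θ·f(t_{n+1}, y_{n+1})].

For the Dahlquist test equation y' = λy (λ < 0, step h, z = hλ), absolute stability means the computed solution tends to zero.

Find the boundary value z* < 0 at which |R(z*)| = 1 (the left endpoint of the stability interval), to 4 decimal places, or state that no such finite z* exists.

left endpoint -18.0000.

With y'=λy (z=hλ):
  y_{n+1} = y_n + z·[5/9·y_n + 4/9·y_{n+1}] ⇒ (1 − 4/9z)y_{n+1} = (1 + 5/9z)y_n
  ⇒ R(z) = (1 + 5/9z)/(1 − 4/9z).

Find x<0 with |R(x)|<1.
x=-0.79: |R|=0.4153
R=−1: 1+5/9x = −1+4/9x ⇒ -1/9x=2 ⇒ x=2/(-1/9)=-18.0000
Confirm numerically:
  x=-13.389: |R|=0.92629 <1
  x=-12.388: |R|=0.90415 <1
  x=-11.394: |R|=0.87896 <1
  x=-18.218: |R|=1.00266 >1
  x=-18.116: |R|=1.00142 >1
So |R|<1 on (-18.0000, 0).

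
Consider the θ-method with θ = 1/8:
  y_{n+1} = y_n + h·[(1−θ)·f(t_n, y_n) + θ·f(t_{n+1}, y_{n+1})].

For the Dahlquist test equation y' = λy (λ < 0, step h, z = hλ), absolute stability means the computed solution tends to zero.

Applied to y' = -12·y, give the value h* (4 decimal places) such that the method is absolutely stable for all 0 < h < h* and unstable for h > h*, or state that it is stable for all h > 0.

(-2.6667,0); λ=-12 ⇒ h* = (8/3)/12 = 0.2222.

On y'=λy, z=hλ:
  y_{n+1} = y_n + z·[7/8·y_n + 1/8·y_{n+1}] ⇒ (1 − 1/8z)y_{n+1} = (1 + 7/8z)y_n
  so R(z) = (1 + 7/8z)/(1 − 1/8z).

Find x<0 with |R(x)|<1.
x=-1.37: |R|=0.1697
R=−1: 1+7/8x = −1+1/8x ⇒ -3/4x=2 ⇒ x=2/(-3/4)=-2.6667
Confirm numerically:
  x=-2.163: |R|=0.70265 <1
  x=-1.666: |R|=0.37885 <1
  x=-1.489: |R|=0.25535 <1
  x=-1.202: |R|=0.04499 <1
  x=-3.105: |R|=1.23683 >1
  x=-2.958: |R|=1.15952 >1
Stable set (-2.6667, 0).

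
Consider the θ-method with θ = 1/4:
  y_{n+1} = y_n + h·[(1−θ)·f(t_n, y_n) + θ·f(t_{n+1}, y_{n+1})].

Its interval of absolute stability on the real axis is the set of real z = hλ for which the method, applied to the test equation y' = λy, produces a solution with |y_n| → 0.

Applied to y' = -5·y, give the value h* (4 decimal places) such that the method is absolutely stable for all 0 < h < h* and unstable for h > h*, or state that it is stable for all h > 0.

(-4.0000,0); λ=-5 ⇒ h* = (4)/5 = 0.8000.

Test eqn y'=λy, z=hλ:
  y_{n+1} = y_n + z·[3/4·y_n + 1/4·y_{n+1}] ⇒ (1 − 1/4z)y_{n+1} = (1 + 3/4z)y_n
  Hence R(z) = (1 + 3/4z)/(1 − 1/4z).

Boundary: |R(x)|=1, x<0.
x=-1.78: |R|=0.2318
R=−1: 1+3/4x = −1+1/4x ⇒ -1/2x=2 ⇒ x=2/(-1/2)=-4.0000
Confirm numerically:
  x=-3.310: |R|=0.81122 <1
  x=-3.100: |R|=0.74648 <1
  x=-2.142: |R|=0.39499 <1
  x=-2.137: |R|=0.39286 <1
  x=-4.340: |R|=1.08153 >1
  x=-4.190: |R|=1.04640 >1
Interval (-4.0000, 0).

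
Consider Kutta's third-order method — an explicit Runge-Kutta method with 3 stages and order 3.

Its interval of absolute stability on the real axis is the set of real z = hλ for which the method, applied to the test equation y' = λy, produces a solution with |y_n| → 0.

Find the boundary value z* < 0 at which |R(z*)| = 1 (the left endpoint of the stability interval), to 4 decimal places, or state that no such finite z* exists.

z* = -2.5127.

With y'=λy (z=hλ):
  order 3, 3-stage ⇒ R(z)=1+z+z^2/2+z^3/6
  (e.g. R(-0.64)=0.52111, |R|=0.52111)

Boundary: |R(x)|=1, x<0.
x=-0.64: |R|=0.5211
|R(-1.67)|=0.0518 |R(-1.51)|=0.0562 |R(-0.84)|=0.4140
Bisect:
  x_lo=-2.8872 |R|=1.7306  x_hi=-0.2148 |R|=0.8066
  mid=-1.55102 |R|=0.02994 →hi
  mid=-2.21913 |R|=0.57822 →hi
  mid=-2.55318 |R|=1.06773 →lo
  mid=-2.38615 |R|=0.80364 →hi
  mid=-2.46966 |R|=0.93056 →hi
  mid=-2.51142 |R|=0.99782 →hi
  mid=-2.53230 |R|=1.03244 →lo
  mid=-2.52186 |R|=1.01505 →lo
  mid=-2.51664 |R|=1.00642 →lo
  mid=-2.51403 |R|=1.00212 →lo
  ...
  [-2.51289,-2.51273] ⇒ x*=-2.5127
Interval (-2.5127, 0).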